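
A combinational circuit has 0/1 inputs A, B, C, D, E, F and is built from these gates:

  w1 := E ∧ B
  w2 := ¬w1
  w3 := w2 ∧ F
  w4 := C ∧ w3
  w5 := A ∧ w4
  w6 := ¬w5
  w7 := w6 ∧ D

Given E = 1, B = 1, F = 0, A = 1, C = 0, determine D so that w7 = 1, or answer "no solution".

w7 = w6 ∧ D must be 1, so both w6 = 1 and D = 1.
Check with E = 1, B = 1, F = 0, A = 1, C = 0 and D=1:
w1 = E ∧ B = 1 ∧ 1 = 1
w2 = ¬w1 = ¬1 = 0
w3 = w2 ∧ F = 0 ∧ 0 = 0
w4 = C ∧ w3 = 0 ∧ 0 = 0
w5 = A ∧ w4 = 1 ∧ 0 = 0
w6 = ¬w5 = ¬0 = 1
w7 = w6 ∧ D = 1 ∧ 1 = 1
So w7 = 1.

D=1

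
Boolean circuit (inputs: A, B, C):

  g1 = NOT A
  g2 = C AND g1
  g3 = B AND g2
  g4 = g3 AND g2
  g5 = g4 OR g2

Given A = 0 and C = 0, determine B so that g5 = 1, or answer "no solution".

With A = 0 and C = 0 fixed, none of the 2 settings of B give g5 = 1.
For example, with B=1:
g1 = NOT A = NOT 0 = 1
g2 = C AND g1 = 0 AND 1 = 0
g3 = B AND g2 = 1 AND 0 = 0
g4 = g3 AND g2 = 0 AND 0 = 0
g5 = g4 OR g2 = 0 OR 0 = 0
giving g5 = 0 ≠ 1.

no solution exists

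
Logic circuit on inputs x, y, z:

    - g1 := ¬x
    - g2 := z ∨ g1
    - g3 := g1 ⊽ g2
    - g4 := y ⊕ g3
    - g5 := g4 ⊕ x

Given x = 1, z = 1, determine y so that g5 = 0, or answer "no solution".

g5 = g4 ⊕ x must be 0, so g4 and x are equal.
Check with x = 1, z = 1 and y=1:
g1 = ¬x = ¬1 = 0
g2 = z ∨ g1 = 1 ∨ 0 = 1
g3 = g1 ⊽ g2 = 0 ⊽ 1 = 0
g4 = y ⊕ g3 = 1 ⊕ 0 = 1
g5 = g4 ⊕ x = 1 ⊕ 1 = 0
So g5 = 0.

y=1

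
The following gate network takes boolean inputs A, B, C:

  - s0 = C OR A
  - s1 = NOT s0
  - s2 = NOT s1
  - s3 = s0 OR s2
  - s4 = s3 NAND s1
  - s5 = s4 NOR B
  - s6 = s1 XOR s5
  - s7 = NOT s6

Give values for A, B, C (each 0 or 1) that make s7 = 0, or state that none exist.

A=0, B=1, C=0

s7 = NOT s6 must be 0, so s6 = 1.
Check with A=0, B=1, C=0:
s0 = C OR A = 0 OR 0 = 0
s1 = NOT s0 = NOT 0 = 1
s2 = NOT s1 = NOT 1 = 0
s3 = s0 OR s2 = 0 OR 0 = 0
s4 = s3 NAND s1 = 0 NAND 1 = 1
s5 = s4 NOR B = 1 NOR 1 = 0
s6 = s1 XOR s5 = 1 XOR 0 = 1
s7 = NOT s6 = NOT 1 = 0
So s7 = 0 as required.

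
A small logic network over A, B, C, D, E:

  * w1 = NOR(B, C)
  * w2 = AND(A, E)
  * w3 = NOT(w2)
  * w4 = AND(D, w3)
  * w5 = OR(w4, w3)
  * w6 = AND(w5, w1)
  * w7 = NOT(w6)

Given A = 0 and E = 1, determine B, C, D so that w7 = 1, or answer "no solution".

w7 = NOT(w6) must be 1, so w6 = 0.
w6 = AND(w5, w1) must be 0, so at least one of w5, w1 is 0.
Check with A = 0 and E = 1 and B=1, C=0, D=1:
w1 = NOR(B, C) = NOR(1, 0) = 0
w2 = AND(A, E) = AND(0, 1) = 0
w3 = NOT(w2) = NOT 0 = 1
w4 = AND(D, w3) = AND(1, 1) = 1
w5 = OR(w4, w3) = OR(1, 1) = 1
w6 = AND(w5, w1) = AND(1, 0) = 0
w7 = NOT(w6) = NOT 0 = 1
So w7 = 1.

B=1, C=0, D=1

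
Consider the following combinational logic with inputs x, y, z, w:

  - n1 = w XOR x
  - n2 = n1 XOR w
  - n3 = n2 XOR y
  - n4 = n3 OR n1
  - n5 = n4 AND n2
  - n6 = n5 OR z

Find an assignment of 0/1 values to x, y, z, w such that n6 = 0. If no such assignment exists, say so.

n6 = n5 OR z must be 0, so both n5 = 0 and z = 0.
n5 = n4 AND n2 must be 0, so at least one of n4, n2 is 0.
Check with x=0, y=1, z=0, w=1:
n1 = w XOR x = 1 XOR 0 = 1
n2 = n1 XOR w = 1 XOR 1 = 0
n3 = n2 XOR y = 0 XOR 1 = 1
n4 = n3 OR n1 = 1 OR 1 = 1
n5 = n4 AND n2 = 1 AND 0 = 0
n6 = n5 OR z = 0 OR 0 = 0
So n6 = 0 as required.

x=0, y=1, z=0, w=1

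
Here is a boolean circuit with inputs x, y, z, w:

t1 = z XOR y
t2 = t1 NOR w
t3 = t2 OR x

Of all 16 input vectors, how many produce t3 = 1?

10

t3 = t2 OR x must be 1, so at least one of t2, x is 1.
Enumerating the 16 input combinations, 10 give t3 = 1 and 6 give t3 = 0.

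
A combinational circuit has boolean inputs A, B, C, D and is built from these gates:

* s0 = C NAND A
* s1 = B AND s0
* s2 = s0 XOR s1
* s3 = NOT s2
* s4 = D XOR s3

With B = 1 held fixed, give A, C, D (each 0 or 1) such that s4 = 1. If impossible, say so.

A=0 C=0 D=0

s4 = D XOR s3 must be 1, so D and s3 differ.
Check with B = 1 and A=0, C=0, D=0:
s0 = C NAND A = 0 NAND 0 = 1
s1 = B AND s0 = 1 AND 1 = 1
s2 = s0 XOR s1 = 1 XOR 1 = 0
s3 = NOT s2 = NOT 0 = 1
s4 = D XOR s3 = 0 XOR 1 = 1
So s4 = 1.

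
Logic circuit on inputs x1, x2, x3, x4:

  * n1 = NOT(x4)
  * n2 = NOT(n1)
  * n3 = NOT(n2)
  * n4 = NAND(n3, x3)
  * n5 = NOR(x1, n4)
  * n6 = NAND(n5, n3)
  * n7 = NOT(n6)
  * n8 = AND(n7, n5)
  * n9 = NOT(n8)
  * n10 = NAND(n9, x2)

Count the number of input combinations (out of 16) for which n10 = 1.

9

n10 = NAND(n9, x2) must be 1, so at least one of n9, x2 is 0.
Enumerating the 16 input combinations, 9 give n10 = 1 and 7 give n10 = 0.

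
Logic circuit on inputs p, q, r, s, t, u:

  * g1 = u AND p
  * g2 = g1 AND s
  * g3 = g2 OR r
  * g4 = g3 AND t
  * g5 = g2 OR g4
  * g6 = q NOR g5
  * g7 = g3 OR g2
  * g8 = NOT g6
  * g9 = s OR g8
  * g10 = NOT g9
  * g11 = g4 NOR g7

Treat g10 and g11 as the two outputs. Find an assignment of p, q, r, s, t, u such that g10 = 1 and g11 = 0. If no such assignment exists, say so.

p=0, q=0, r=1, s=0, t=0, u=0

Check with p=0, q=0, r=1, s=0, t=0, u=0:
g1 = u AND p = 0 AND 0 = 0
g2 = g1 AND s = 0 AND 0 = 0
g3 = g2 OR r = 0 OR 1 = 1
g4 = g3 AND t = 1 AND 0 = 0
g5 = g2 OR g4 = 0 OR 0 = 0
g6 = q NOR g5 = 0 NOR 0 = 1
g7 = g3 OR g2 = 1 OR 0 = 1
g8 = NOT g6 = NOT 1 = 0
g9 = s OR g8 = 0 OR 0 = 0
g10 = NOT g9 = NOT 0 = 1
g11 = g4 NOR g7 = 0 NOR 1 = 0
So g10 = 1 and g11 = 0.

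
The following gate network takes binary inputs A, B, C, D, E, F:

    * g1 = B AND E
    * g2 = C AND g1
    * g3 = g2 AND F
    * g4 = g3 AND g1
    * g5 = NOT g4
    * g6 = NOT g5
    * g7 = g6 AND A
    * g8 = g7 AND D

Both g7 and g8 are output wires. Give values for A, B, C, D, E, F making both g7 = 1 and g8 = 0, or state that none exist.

A=1 B=1 C=1 D=0 E=1 F=1

Check with A=1 B=1 C=1 D=0 E=1 F=1:
g1 = B AND E = 1 AND 1 = 1
g2 = C AND g1 = 1 AND 1 = 1
g3 = g2 AND F = 1 AND 1 = 1
g4 = g3 AND g1 = 1 AND 1 = 1
g5 = NOT g4 = NOT 1 = 0
g6 = NOT g5 = NOT 0 = 1
g7 = g6 AND A = 1 AND 1 = 1
g8 = g7 AND D = 1 AND 0 = 0
So g7 = 1 and g8 = 0.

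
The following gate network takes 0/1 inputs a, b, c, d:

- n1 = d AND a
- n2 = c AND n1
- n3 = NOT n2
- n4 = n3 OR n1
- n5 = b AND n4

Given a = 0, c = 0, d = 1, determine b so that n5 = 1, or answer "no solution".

b=1

n5 = b AND n4 must be 1, so both b = 1 and n4 = 1.
Check with a = 0, c = 0, d = 1 and b=1:
n1 = d AND a = 1 AND 0 = 0
n2 = c AND n1 = 0 AND 0 = 0
n3 = NOT n2 = NOT 0 = 1
n4 = n3 OR n1 = 1 OR 0 = 1
n5 = b AND n4 = 1 AND 1 = 1
So n5 = 1.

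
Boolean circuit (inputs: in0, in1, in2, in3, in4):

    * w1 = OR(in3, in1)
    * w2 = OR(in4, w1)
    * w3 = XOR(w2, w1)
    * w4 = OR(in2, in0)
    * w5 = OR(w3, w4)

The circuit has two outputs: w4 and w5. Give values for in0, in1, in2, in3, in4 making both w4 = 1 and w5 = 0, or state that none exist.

no solution exists

Across all 32 input combinations, none give both w4 = 1 and w5 = 0.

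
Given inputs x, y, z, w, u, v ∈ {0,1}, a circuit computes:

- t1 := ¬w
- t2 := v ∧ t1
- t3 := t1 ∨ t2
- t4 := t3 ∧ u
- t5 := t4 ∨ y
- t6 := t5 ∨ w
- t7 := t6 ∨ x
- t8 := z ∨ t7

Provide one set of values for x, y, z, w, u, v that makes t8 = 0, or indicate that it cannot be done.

x=0, y=0, z=0, w=0, u=0, v=0

Check with x=0, y=0, z=0, w=0, u=0, v=0:
t1 = ¬w = ¬0 = 1
t2 = v ∧ t1 = 0 ∧ 1 = 0
t3 = t1 ∨ t2 = 1 ∨ 0 = 1
t4 = t3 ∧ u = 1 ∧ 0 = 0
t5 = t4 ∨ y = 0 ∨ 0 = 0
t6 = t5 ∨ w = 0 ∨ 0 = 0
t7 = t6 ∨ x = 0 ∨ 0 = 0
t8 = z ∨ t7 = 0 ∨ 0 = 0
So t8 = 0 as required.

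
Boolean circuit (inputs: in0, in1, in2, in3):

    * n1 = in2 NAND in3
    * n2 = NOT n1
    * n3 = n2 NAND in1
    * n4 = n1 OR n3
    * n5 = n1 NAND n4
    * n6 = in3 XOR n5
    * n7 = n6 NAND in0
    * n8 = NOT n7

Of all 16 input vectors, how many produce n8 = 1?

2

n8 = NOT n7 must be 1, so n7 = 0.
n7 = n6 NAND in0 must be 0, so both n6 = 1 and in0 = 1.
n6 = in3 XOR n5 must be 1, so in3 and n5 differ.
Enumerating the 16 input combinations, 2 give n8 = 1 and 14 give n8 = 0.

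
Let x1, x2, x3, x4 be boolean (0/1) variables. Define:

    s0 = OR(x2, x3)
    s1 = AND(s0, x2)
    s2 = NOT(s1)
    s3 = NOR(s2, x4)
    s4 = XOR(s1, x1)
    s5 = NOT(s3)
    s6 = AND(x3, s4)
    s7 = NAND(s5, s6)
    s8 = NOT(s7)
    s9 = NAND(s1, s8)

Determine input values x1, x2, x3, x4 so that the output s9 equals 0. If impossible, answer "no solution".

x1=0, x2=1, x3=1, x4=1

Check with x1=0, x2=1, x3=1, x4=1:
s0 = OR(x2, x3) = OR(1, 1) = 1
s1 = AND(s0, x2) = AND(1, 1) = 1
s2 = NOT(s1) = NOT 1 = 0
s3 = NOR(s2, x4) = NOR(0, 1) = 0
s4 = XOR(s1, x1) = XOR(1, 0) = 1
s5 = NOT(s3) = NOT 0 = 1
s6 = AND(x3, s4) = AND(1, 1) = 1
s7 = NAND(s5, s6) = NAND(1, 1) = 0
s8 = NOT(s7) = NOT 0 = 1
s9 = NAND(s1, s8) = NAND(1, 1) = 0
So s9 = 0 as required.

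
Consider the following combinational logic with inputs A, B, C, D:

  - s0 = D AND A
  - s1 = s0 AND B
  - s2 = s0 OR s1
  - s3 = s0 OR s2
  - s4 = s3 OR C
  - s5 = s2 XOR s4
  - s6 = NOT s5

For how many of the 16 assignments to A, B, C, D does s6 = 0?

s6 = NOT s5 must be 0, so s5 = 1.
Satisfying assignments:
  A=0, B=0, C=1, D=0
  A=0, B=0, C=1, D=1
  A=0, B=1, C=1, D=0
  A=0, B=1, C=1, D=1
  A=1, B=0, C=1, D=0
  A=1, B=1, C=1, D=0

6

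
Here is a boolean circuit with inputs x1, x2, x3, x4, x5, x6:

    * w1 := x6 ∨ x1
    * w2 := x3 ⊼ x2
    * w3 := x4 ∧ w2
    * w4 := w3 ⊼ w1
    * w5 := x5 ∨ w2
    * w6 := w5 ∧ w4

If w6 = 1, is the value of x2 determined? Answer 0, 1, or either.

either

Both values of x2 occur among assignments with w6 = 1:
  x2=0: x1=0, x2=0, x3=0, x4=0, x5=0, x6=0
  x2=1: x1=0, x2=1, x3=0, x4=0, x5=0, x6=0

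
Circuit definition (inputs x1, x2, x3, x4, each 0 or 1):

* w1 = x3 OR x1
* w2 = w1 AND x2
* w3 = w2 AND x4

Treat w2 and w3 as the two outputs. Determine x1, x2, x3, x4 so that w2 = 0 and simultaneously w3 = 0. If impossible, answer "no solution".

x1=0 x2=1 x3=0 x4=1

Check with x1=0 x2=1 x3=0 x4=1:
w1 = x3 OR x1 = 0 OR 0 = 0
w2 = w1 AND x2 = 0 AND 1 = 0
w3 = w2 AND x4 = 0 AND 1 = 0
So w2 = 0 and w3 = 0.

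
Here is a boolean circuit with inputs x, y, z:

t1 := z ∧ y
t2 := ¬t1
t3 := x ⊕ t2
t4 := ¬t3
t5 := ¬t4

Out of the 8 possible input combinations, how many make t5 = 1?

t5 = ¬t4 must be 1, so t4 = 0.
Satisfying assignments:
  x=0, y=0, z=0
  x=0, y=0, z=1
  x=0, y=1, z=0
  x=1, y=1, z=1

4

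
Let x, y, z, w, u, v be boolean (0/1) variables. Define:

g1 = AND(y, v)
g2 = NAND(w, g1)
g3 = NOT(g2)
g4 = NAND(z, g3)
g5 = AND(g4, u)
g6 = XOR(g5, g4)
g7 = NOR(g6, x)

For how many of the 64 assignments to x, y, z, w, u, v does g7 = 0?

g7 = NOR(g6, x) must be 0, so at least one of g6, x is 1.
Enumerating the 64 input combinations, 47 give g7 = 0 and 17 give g7 = 1.

47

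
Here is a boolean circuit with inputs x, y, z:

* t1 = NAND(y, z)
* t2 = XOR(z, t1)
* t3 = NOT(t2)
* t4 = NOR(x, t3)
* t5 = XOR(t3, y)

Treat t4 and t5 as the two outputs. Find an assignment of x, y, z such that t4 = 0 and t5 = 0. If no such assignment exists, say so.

x=1, y=0, z=0

Check with x=1, y=0, z=0:
t1 = NAND(y, z) = NAND(0, 0) = 1
t2 = XOR(z, t1) = XOR(0, 1) = 1
t3 = NOT(t2) = NOT 1 = 0
t4 = NOR(x, t3) = NOR(1, 0) = 0
t5 = XOR(t3, y) = XOR(0, 0) = 0
So t4 = 0 and t5 = 0.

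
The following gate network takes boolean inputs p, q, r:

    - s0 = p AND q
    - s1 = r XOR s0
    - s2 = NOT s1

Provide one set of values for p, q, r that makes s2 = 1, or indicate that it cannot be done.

s2 = NOT s1 must be 1, so s1 = 0.
s1 = r XOR s0 must be 0, so r and s0 are equal.
Check with p=0 q=1 r=0:
s0 = p AND q = 0 AND 1 = 0
s1 = r XOR s0 = 0 XOR 0 = 0
s2 = NOT s1 = NOT 0 = 1
So s2 = 1 as required.

p=0 q=1 r=0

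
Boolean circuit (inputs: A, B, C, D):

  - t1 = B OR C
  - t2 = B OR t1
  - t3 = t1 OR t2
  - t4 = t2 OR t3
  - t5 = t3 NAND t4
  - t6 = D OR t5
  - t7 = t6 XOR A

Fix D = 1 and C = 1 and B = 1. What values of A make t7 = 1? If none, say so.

A=0

t7 = t6 XOR A must be 1, so t6 and A differ.
Check with D = 1 and C = 1 and B = 1 and A=0:
t1 = B OR C = 1 OR 1 = 1
t2 = B OR t1 = 1 OR 1 = 1
t3 = t1 OR t2 = 1 OR 1 = 1
t4 = t2 OR t3 = 1 OR 1 = 1
t5 = t3 NAND t4 = 1 NAND 1 = 0
t6 = D OR t5 = 1 OR 0 = 1
t7 = t6 XOR A = 1 XOR 0 = 1
So t7 = 1.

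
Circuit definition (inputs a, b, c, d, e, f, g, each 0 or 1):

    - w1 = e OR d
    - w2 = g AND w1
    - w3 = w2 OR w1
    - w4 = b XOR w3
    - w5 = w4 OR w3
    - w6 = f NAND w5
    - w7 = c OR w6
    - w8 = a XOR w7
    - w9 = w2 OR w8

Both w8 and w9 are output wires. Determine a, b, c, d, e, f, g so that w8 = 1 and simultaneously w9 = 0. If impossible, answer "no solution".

Across all 128 input combinations, none give both w8 = 1 and w9 = 0.

no solution exists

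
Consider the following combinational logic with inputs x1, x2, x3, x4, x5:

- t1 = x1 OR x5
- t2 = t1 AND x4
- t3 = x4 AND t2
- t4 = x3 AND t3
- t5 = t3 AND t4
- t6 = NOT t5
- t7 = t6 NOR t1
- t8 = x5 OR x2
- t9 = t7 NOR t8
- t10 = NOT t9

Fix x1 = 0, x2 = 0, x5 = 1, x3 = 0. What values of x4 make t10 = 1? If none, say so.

x4=1

Check with x1 = 0, x2 = 0, x5 = 1, x3 = 0 and x4=1:
t1 = x1 OR x5 = 0 OR 1 = 1
t2 = t1 AND x4 = 1 AND 1 = 1
t3 = x4 AND t2 = 1 AND 1 = 1
t4 = x3 AND t3 = 0 AND 1 = 0
t5 = t3 AND t4 = 1 AND 0 = 0
t6 = NOT t5 = NOT 0 = 1
t7 = t6 NOR t1 = 1 NOR 1 = 0
t8 = x5 OR x2 = 1 OR 0 = 1
t9 = t7 NOR t8 = 0 NOR 1 = 0
t10 = NOT t9 = NOT 0 = 1
So t10 = 1.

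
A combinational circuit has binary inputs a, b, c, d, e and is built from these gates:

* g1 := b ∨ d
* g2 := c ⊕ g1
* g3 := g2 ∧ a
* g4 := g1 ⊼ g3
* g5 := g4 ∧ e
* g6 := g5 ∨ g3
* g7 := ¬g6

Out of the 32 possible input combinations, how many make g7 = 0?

20

g7 = ¬g6 must be 0, so g6 = 1.
g6 = g5 ∨ g3 must be 1, so at least one of g5, g3 is 1.
Enumerating the 32 input combinations, 20 give g7 = 0 and 12 give g7 = 1.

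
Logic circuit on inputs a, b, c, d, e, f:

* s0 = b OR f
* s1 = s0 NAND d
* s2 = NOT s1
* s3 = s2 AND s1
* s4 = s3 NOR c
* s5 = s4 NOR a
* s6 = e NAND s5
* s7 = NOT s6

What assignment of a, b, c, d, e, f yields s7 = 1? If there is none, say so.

a=0 b=0 c=1 d=0 e=1 f=1

Check with a=0 b=0 c=1 d=0 e=1 f=1:
s0 = b OR f = 0 OR 1 = 1
s1 = s0 NAND d = 1 NAND 0 = 1
s2 = NOT s1 = NOT 1 = 0
s3 = s2 AND s1 = 0 AND 1 = 0
s4 = s3 NOR c = 0 NOR 1 = 0
s5 = s4 NOR a = 0 NOR 0 = 1
s6 = e NAND s5 = 1 NAND 1 = 0
s7 = NOT s6 = NOT 0 = 1
So s7 = 1 as required.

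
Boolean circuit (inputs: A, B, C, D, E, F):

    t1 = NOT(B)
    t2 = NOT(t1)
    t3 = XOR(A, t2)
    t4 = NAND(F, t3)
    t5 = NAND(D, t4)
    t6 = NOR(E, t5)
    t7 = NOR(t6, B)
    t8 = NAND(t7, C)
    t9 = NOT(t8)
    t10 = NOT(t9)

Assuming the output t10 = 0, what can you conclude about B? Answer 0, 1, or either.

0

t10 = NOT(t9) must be 0, so t9 = 1.
Every assignment with t10 = 0 has B = 0; there are 13 such assignment(s).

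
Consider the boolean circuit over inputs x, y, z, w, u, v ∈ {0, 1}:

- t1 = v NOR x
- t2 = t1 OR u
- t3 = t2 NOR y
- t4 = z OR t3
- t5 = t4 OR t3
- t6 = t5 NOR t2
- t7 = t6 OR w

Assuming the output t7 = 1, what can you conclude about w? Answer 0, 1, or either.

either

Both values of w occur among assignments with t7 = 1:
  w=0: x=0, y=1, z=0, w=0, u=0, v=1
  w=1: x=0, y=0, z=0, w=1, u=0, v=0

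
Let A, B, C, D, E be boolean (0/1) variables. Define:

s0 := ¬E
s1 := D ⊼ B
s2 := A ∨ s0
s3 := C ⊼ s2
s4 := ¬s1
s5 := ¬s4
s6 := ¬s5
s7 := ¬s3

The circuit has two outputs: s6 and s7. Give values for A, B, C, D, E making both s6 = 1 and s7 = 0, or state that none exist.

Check with A=0, B=1, C=0, D=1, E=1:
s0 = ¬E = ¬1 = 0
s1 = D ⊼ B = 1 ⊼ 1 = 0
s2 = A ∨ s0 = 0 ∨ 0 = 0
s3 = C ⊼ s2 = 0 ⊼ 0 = 1
s4 = ¬s1 = ¬0 = 1
s5 = ¬s4 = ¬1 = 0
s6 = ¬s5 = ¬0 = 1
s7 = ¬s3 = ¬1 = 0
So s6 = 1 and s7 = 0.

A=0, B=1, C=0, D=1, E=1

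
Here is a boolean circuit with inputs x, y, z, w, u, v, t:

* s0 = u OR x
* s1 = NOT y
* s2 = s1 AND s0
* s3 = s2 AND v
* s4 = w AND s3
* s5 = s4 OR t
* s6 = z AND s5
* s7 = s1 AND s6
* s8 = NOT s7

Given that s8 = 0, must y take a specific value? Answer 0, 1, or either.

s8 = NOT s7 must be 0, so s7 = 1.
s7 = s1 AND s6 must be 1, so both s1 = 1 and s6 = 1.
s1 = NOT y must be 1, so y = 0.
Every assignment with s8 = 0 has y = 0; there are 19 such assignment(s).

0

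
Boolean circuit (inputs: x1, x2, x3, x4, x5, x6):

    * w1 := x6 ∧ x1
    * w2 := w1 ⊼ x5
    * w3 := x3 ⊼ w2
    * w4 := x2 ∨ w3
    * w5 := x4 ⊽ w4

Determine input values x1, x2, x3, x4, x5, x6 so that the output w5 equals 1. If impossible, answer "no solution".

w5 = x4 ⊽ w4 must be 1, so both x4 = 0 and w4 = 0.
w4 = x2 ∨ w3 must be 0, so both x2 = 0 and w3 = 0.
Check with x1=0, x2=0, x3=1, x4=0, x5=0, x6=1:
w1 = x6 ∧ x1 = 1 ∧ 0 = 0
w2 = w1 ⊼ x5 = 0 ⊼ 0 = 1
w3 = x3 ⊼ w2 = 1 ⊼ 1 = 0
w4 = x2 ∨ w3 = 0 ∨ 0 = 0
w5 = x4 ⊽ w4 = 0 ⊽ 0 = 1
So w5 = 1 as required.

x1=0, x2=0, x3=1, x4=0, x5=0, x6=1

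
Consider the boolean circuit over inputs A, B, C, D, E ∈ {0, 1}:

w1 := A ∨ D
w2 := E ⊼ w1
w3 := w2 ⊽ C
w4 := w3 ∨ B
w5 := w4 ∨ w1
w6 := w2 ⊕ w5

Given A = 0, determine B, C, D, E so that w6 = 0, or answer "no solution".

w6 = w2 ⊕ w5 must be 0, so w2 and w5 are equal.
Check with A = 0 and B=1, C=0, D=0, E=0:
w1 = A ∨ D = 0 ∨ 0 = 0
w2 = E ⊼ w1 = 0 ⊼ 0 = 1
w3 = w2 ⊽ C = 1 ⊽ 0 = 0
w4 = w3 ∨ B = 0 ∨ 1 = 1
w5 = w4 ∨ w1 = 1 ∨ 0 = 1
w6 = w2 ⊕ w5 = 1 ⊕ 1 = 0
So w6 = 0.

B=1, C=0, D=0, E=0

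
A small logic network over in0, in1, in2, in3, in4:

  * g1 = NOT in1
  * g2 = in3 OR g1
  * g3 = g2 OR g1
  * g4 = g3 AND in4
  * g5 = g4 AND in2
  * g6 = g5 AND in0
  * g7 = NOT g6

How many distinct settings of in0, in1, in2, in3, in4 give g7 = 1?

g7 = NOT g6 must be 1, so g6 = 0.
g6 = g5 AND in0 must be 0, so at least one of g5, in0 is 0.
Enumerating the 32 input combinations, 29 give g7 = 1 and 3 give g7 = 0.

29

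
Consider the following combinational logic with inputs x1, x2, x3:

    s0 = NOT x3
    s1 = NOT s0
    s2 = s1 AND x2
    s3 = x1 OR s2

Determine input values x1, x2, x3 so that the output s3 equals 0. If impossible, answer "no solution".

s3 = x1 OR s2 must be 0, so both x1 = 0 and s2 = 0.
Check with x1=0 x2=0 x3=1:
s0 = NOT x3 = NOT 1 = 0
s1 = NOT s0 = NOT 0 = 1
s2 = s1 AND x2 = 1 AND 0 = 0
s3 = x1 OR s2 = 0 OR 0 = 0
So s3 = 0 as required.

x1=0 x2=0 x3=1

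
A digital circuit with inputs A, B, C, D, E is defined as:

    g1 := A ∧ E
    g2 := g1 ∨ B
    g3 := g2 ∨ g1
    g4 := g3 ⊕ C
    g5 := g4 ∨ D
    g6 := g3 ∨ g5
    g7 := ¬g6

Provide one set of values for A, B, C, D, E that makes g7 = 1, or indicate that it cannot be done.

g7 = ¬g6 must be 1, so g6 = 0.
Check with A=0 B=0 C=0 D=0 E=1:
g1 = A ∧ E = 0 ∧ 1 = 0
g2 = g1 ∨ B = 0 ∨ 0 = 0
g3 = g2 ∨ g1 = 0 ∨ 0 = 0
g4 = g3 ⊕ C = 0 ⊕ 0 = 0
g5 = g4 ∨ D = 0 ∨ 0 = 0
g6 = g3 ∨ g5 = 0 ∨ 0 = 0
g7 = ¬g6 = ¬0 = 1
So g7 = 1 as required.

A=0 B=0 C=0 D=0 E=1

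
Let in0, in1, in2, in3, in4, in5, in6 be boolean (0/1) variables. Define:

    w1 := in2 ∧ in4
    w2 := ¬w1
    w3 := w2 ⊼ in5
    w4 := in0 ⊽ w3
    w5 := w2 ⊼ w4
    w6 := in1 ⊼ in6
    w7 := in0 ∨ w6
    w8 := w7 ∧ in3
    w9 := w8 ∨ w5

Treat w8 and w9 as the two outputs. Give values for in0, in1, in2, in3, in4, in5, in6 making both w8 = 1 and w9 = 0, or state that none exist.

Across all 128 input combinations, none give both w8 = 1 and w9 = 0.

no solution exists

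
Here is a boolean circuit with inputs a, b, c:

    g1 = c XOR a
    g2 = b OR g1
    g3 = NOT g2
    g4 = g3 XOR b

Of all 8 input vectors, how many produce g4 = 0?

2

g4 = g3 XOR b must be 0, so g3 and b are equal.
Satisfying assignments:
  a=0, b=0, c=1
  a=1, b=0, c=0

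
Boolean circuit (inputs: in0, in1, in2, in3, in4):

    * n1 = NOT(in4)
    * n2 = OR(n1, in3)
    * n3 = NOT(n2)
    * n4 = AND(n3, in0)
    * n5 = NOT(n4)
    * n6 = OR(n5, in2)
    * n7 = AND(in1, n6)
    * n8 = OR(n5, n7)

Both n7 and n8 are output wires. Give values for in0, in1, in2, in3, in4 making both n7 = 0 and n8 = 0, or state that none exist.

Check with in0=1, in1=1, in2=0, in3=0, in4=1:
n1 = NOT(in4) = NOT 1 = 0
n2 = OR(n1, in3) = OR(0, 0) = 0
n3 = NOT(n2) = NOT 0 = 1
n4 = AND(n3, in0) = AND(1, 1) = 1
n5 = NOT(n4) = NOT 1 = 0
n6 = OR(n5, in2) = OR(0, 0) = 0
n7 = AND(in1, n6) = AND(1, 0) = 0
n8 = OR(n5, n7) = OR(0, 0) = 0
So n7 = 0 and n8 = 0.

in0=1, in1=1, in2=0, in3=0, in4=1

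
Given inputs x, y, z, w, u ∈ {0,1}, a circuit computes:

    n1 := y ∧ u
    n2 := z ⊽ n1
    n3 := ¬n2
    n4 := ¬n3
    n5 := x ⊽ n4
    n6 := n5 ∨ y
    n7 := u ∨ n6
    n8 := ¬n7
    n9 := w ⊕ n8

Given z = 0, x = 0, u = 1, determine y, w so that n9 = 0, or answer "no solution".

y=1, w=0

Check with z = 0, x = 0, u = 1 and y=1, w=0:
n1 = y ∧ u = 1 ∧ 1 = 1
n2 = z ⊽ n1 = 0 ⊽ 1 = 0
n3 = ¬n2 = ¬0 = 1
n4 = ¬n3 = ¬1 = 0
n5 = x ⊽ n4 = 0 ⊽ 0 = 1
n6 = n5 ∨ y = 1 ∨ 1 = 1
n7 = u ∨ n6 = 1 ∨ 1 = 1
n8 = ¬n7 = ¬1 = 0
n9 = w ⊕ n8 = 0 ⊕ 0 = 0
So n9 = 0.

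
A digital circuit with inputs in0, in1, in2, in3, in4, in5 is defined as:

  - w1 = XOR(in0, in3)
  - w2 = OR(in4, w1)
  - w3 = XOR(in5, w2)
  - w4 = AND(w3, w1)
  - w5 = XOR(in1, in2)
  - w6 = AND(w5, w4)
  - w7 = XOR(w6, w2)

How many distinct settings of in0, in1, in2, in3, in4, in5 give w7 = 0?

w7 = XOR(w6, w2) must be 0, so w6 and w2 are equal.
Enumerating the 64 input combinations, 24 give w7 = 0 and 40 give w7 = 1.

24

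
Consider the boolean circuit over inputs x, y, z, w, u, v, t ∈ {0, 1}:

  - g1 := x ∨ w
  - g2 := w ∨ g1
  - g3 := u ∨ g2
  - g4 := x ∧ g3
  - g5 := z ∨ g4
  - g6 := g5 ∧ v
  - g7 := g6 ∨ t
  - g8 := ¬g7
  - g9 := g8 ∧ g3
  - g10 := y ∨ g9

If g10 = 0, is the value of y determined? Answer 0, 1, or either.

0

g10 = y ∨ g9 must be 0, so both y = 0 and g9 = 0.
Every assignment with g10 = 0 has y = 0; there are 47 such assignment(s).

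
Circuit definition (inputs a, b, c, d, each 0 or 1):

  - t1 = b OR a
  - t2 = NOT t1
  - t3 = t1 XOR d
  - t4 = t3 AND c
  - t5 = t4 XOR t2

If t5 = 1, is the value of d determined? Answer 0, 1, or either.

Both values of d occur among assignments with t5 = 1:
  d=0: a=0, b=0, c=0, d=0
  d=1: a=0, b=0, c=0, d=1

either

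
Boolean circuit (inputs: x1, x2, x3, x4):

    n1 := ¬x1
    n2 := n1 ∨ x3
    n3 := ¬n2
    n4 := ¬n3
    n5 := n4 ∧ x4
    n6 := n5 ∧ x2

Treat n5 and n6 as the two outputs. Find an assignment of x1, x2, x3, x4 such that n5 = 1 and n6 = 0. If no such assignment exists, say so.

Check with x1=0 x2=0 x3=1 x4=1:
n1 = ¬x1 = ¬0 = 1
n2 = n1 ∨ x3 = 1 ∨ 1 = 1
n3 = ¬n2 = ¬1 = 0
n4 = ¬n3 = ¬0 = 1
n5 = n4 ∧ x4 = 1 ∧ 1 = 1
n6 = n5 ∧ x2 = 1 ∧ 0 = 0
So n5 = 1 and n6 = 0.

x1=0 x2=0 x3=1 x4=1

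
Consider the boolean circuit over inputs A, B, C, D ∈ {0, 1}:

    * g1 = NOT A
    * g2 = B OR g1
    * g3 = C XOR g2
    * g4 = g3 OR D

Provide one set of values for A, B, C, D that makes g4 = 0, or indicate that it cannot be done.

A=0, B=0, C=1, D=0

g4 = g3 OR D must be 0, so both g3 = 0 and D = 0.
g3 = C XOR g2 must be 0, so C and g2 are equal.
Check with A=0, B=0, C=1, D=0:
g1 = NOT A = NOT 0 = 1
g2 = B OR g1 = 0 OR 1 = 1
g3 = C XOR g2 = 1 XOR 1 = 0
g4 = g3 OR D = 0 OR 0 = 0
So g4 = 0 as required.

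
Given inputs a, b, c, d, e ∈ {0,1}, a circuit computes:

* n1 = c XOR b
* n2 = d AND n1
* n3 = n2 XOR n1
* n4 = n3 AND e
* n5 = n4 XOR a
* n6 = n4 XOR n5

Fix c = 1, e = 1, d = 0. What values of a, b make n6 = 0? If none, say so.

a=0 b=1

n6 = n4 XOR n5 must be 0, so n4 and n5 are equal.
Check with c = 1, e = 1, d = 0 and a=0, b=1:
n1 = c XOR b = 1 XOR 1 = 0
n2 = d AND n1 = 0 AND 0 = 0
n3 = n2 XOR n1 = 0 XOR 0 = 0
n4 = n3 AND e = 0 AND 1 = 0
n5 = n4 XOR a = 0 XOR 0 = 0
n6 = n4 XOR n5 = 0 XOR 0 = 0
So n6 = 0.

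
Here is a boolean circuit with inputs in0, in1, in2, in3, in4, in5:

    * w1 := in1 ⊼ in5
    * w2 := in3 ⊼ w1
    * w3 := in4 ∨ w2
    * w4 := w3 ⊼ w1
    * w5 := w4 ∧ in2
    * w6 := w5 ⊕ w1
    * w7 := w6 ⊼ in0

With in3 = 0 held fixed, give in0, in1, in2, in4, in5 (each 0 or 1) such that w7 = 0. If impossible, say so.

w7 = w6 ⊼ in0 must be 0, so both w6 = 1 and in0 = 1.
Check with in3 = 0 and in0=1, in1=0, in2=0, in4=1, in5=0:
w1 = in1 ⊼ in5 = 0 ⊼ 0 = 1
w2 = in3 ⊼ w1 = 0 ⊼ 1 = 1
w3 = in4 ∨ w2 = 1 ∨ 1 = 1
w4 = w3 ⊼ w1 = 1 ⊼ 1 = 0
w5 = w4 ∧ in2 = 0 ∧ 0 = 0
w6 = w5 ⊕ w1 = 0 ⊕ 1 = 1
w7 = w6 ⊼ in0 = 1 ⊼ 1 = 0
So w7 = 0.

in0=1 in1=0 in2=0 in4=1 in5=0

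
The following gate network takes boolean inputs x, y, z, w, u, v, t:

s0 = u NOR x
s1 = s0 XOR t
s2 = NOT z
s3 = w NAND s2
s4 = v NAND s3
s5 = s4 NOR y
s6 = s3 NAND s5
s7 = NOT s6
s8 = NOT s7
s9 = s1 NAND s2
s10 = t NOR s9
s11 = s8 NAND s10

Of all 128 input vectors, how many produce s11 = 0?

7

s11 = s8 NAND s10 must be 0, so both s8 = 1 and s10 = 1.
s8 = NOT s7 must be 1, so s7 = 0.
Enumerating the 128 input combinations, 7 give s11 = 0 and 121 give s11 = 1.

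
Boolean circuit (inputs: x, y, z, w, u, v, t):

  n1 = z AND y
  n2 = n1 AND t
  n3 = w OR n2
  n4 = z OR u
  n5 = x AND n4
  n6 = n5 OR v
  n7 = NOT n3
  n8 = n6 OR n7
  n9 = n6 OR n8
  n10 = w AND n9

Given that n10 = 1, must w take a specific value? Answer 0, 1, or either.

n10 = w AND n9 must be 1, so both w = 1 and n9 = 1.
n9 = n6 OR n8 must be 1, so at least one of n6, n8 is 1.
Every assignment with n10 = 1 has w = 1; there are 44 such assignment(s).

1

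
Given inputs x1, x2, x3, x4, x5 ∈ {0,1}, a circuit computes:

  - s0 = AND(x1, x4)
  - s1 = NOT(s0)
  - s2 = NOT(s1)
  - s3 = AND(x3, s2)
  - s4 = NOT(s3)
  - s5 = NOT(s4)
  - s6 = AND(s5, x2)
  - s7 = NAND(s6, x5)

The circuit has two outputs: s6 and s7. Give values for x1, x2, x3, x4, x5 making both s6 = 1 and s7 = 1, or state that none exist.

x1=1, x2=1, x3=1, x4=1, x5=0

Check with x1=1, x2=1, x3=1, x4=1, x5=0:
s0 = AND(x1, x4) = AND(1, 1) = 1
s1 = NOT(s0) = NOT 1 = 0
s2 = NOT(s1) = NOT 0 = 1
s3 = AND(x3, s2) = AND(1, 1) = 1
s4 = NOT(s3) = NOT 1 = 0
s5 = NOT(s4) = NOT 0 = 1
s6 = AND(s5, x2) = AND(1, 1) = 1
s7 = NAND(s6, x5) = NAND(1, 0) = 1
So s6 = 1 and s7 = 1.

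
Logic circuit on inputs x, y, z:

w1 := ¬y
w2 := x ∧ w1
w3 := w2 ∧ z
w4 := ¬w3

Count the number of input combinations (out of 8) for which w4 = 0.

1

w4 = ¬w3 must be 0, so w3 = 1.
w3 = w2 ∧ z must be 1, so both w2 = 1 and z = 1.
Enumerating the 8 input combinations, 1 give w4 = 0 and 7 give w4 = 1.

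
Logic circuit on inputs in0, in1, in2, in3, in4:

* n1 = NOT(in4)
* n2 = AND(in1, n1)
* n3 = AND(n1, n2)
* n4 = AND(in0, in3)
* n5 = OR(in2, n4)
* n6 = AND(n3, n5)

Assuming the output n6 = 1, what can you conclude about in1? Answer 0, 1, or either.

n6 = AND(n3, n5) must be 1, so both n3 = 1 and n5 = 1.
Every assignment with n6 = 1 has in1 = 1; there are 5 such assignment(s).

1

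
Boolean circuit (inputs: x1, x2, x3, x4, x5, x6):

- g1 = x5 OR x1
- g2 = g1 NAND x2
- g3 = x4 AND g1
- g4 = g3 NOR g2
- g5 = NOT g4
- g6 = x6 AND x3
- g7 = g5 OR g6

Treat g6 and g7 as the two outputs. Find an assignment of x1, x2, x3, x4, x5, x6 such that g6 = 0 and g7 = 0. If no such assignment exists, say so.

Check with x1=1 x2=1 x3=1 x4=0 x5=0 x6=0:
g1 = x5 OR x1 = 0 OR 1 = 1
g2 = g1 NAND x2 = 1 NAND 1 = 0
g3 = x4 AND g1 = 0 AND 1 = 0
g4 = g3 NOR g2 = 0 NOR 0 = 1
g5 = NOT g4 = NOT 1 = 0
g6 = x6 AND x3 = 0 AND 1 = 0
g7 = g5 OR g6 = 0 OR 0 = 0
So g6 = 0 and g7 = 0.

x1=1 x2=1 x3=1 x4=0 x5=0 x6=0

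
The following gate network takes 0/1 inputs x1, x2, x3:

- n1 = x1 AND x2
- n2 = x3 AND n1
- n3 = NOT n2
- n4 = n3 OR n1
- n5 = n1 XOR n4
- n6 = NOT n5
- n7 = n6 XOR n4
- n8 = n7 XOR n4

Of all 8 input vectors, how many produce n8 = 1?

2

n8 = n7 XOR n4 must be 1, so n7 and n4 differ.
Satisfying assignments:
  x1=1, x2=1, x3=0
  x1=1, x2=1, x3=1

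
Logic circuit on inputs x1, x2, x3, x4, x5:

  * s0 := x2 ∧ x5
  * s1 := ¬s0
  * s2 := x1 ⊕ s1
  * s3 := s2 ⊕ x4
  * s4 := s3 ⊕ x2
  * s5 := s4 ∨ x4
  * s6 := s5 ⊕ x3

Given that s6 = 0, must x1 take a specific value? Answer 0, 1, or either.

either

Both values of x1 occur among assignments with s6 = 0:
  x1=0: x1=0, x2=0, x3=1, x4=0, x5=0
  x1=1: x1=1, x2=0, x3=0, x4=0, x5=0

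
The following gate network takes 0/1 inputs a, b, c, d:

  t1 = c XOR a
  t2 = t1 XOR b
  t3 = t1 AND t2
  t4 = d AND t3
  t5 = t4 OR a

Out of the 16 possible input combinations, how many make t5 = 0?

7

t5 = t4 OR a must be 0, so both t4 = 0 and a = 0.
Enumerating the 16 input combinations, 7 give t5 = 0 and 9 give t5 = 1.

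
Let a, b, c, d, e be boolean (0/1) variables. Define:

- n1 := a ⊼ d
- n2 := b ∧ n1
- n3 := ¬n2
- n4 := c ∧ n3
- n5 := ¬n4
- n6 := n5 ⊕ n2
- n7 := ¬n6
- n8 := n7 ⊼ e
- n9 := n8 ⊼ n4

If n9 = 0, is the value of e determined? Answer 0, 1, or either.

n9 = n8 ⊼ n4 must be 0, so both n8 = 1 and n4 = 1.
n8 = n7 ⊼ e must be 1, so at least one of n7, e is 0.
Every assignment with n9 = 0 has e = 0; there are 5 such assignment(s).

0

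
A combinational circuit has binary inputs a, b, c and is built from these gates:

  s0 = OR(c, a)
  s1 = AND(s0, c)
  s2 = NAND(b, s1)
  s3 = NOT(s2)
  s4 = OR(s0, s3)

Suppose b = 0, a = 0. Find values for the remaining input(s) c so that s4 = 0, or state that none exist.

Check with b = 0, a = 0 and c=0:
s0 = OR(c, a) = OR(0, 0) = 0
s1 = AND(s0, c) = AND(0, 0) = 0
s2 = NAND(b, s1) = NAND(0, 0) = 1
s3 = NOT(s2) = NOT 1 = 0
s4 = OR(s0, s3) = OR(0, 0) = 0
So s4 = 0.

c=0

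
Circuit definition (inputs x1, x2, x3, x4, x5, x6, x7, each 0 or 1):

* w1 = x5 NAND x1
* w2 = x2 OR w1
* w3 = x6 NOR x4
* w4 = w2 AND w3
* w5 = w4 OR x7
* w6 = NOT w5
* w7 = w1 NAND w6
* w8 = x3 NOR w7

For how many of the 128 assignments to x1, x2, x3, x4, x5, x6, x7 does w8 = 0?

110

w8 = x3 NOR w7 must be 0, so at least one of x3, w7 is 1.
Enumerating the 128 input combinations, 110 give w8 = 0 and 18 give w8 = 1.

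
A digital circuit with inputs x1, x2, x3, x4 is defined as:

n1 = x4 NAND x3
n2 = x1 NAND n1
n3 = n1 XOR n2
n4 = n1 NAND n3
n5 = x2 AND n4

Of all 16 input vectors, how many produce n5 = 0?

11

n5 = x2 AND n4 must be 0, so at least one of x2, n4 is 0.
Enumerating the 16 input combinations, 11 give n5 = 0 and 5 give n5 = 1.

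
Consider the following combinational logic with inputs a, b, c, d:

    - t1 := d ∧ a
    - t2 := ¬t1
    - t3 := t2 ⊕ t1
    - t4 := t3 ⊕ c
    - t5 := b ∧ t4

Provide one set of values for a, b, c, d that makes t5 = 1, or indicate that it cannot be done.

t5 = b ∧ t4 must be 1, so both b = 1 and t4 = 1.
t4 = t3 ⊕ c must be 1, so t3 and c differ.
Check with a=1, b=1, c=0, d=0:
t1 = d ∧ a = 0 ∧ 1 = 0
t2 = ¬t1 = ¬0 = 1
t3 = t2 ⊕ t1 = 1 ⊕ 0 = 1
t4 = t3 ⊕ c = 1 ⊕ 0 = 1
t5 = b ∧ t4 = 1 ∧ 1 = 1
So t5 = 1 as required.

a=1, b=1, c=0, d=0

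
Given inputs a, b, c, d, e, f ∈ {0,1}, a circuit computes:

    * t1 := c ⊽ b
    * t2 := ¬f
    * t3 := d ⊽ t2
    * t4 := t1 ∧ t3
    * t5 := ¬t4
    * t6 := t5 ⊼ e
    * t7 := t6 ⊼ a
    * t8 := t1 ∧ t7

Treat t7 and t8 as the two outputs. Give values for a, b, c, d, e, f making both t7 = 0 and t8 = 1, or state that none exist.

Across all 64 input combinations, none give both t7 = 0 and t8 = 1.

no solution exists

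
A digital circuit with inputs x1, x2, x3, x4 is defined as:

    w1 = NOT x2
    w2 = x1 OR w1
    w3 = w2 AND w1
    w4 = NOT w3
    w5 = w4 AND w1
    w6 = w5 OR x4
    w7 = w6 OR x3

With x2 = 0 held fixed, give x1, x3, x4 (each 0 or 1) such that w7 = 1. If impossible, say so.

x1=0, x3=1, x4=1

w7 = w6 OR x3 must be 1, so at least one of w6, x3 is 1.
Check with x2 = 0 and x1=0, x3=1, x4=1:
w1 = NOT x2 = NOT 0 = 1
w2 = x1 OR w1 = 0 OR 1 = 1
w3 = w2 AND w1 = 1 AND 1 = 1
w4 = NOT w3 = NOT 1 = 0
w5 = w4 AND w1 = 0 AND 1 = 0
w6 = w5 OR x4 = 0 OR 1 = 1
w7 = w6 OR x3 = 1 OR 1 = 1
So w7 = 1.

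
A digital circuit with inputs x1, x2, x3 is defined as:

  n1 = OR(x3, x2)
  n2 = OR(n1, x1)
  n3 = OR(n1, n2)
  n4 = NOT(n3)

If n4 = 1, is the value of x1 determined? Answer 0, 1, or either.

0

n4 = NOT(n3) must be 1, so n3 = 0.
Every assignment with n4 = 1 has x1 = 0; there are 1 such assignment(s).
  x1=0, x2=0, x3=0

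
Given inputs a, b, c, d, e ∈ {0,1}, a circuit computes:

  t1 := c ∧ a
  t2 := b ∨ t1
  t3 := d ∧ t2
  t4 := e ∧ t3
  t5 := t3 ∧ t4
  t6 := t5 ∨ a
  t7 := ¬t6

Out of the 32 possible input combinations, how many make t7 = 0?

t7 = ¬t6 must be 0, so t6 = 1.
t6 = t5 ∨ a must be 1, so at least one of t5, a is 1.
Enumerating the 32 input combinations, 18 give t7 = 0 and 14 give t7 = 1.

18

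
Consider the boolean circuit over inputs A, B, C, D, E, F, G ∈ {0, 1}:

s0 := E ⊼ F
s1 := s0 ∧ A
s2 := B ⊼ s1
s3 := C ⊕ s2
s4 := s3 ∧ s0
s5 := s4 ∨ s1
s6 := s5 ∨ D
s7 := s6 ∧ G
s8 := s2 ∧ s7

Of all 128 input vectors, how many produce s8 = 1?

s8 = s2 ∧ s7 must be 1, so both s2 = 1 and s7 = 1.
s2 = B ⊼ s1 must be 1, so at least one of B, s1 is 0.
Enumerating the 128 input combinations, 38 give s8 = 1 and 90 give s8 = 0.

38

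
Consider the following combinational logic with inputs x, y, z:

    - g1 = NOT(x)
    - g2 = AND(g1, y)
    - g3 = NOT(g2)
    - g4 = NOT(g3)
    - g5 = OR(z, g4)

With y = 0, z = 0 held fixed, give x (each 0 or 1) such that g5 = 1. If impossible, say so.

no solution exists

With y = 0, z = 0 fixed, none of the 2 settings of x give g5 = 1.
For example, with x=0:
g1 = NOT(x) = NOT 0 = 1
g2 = AND(g1, y) = AND(1, 0) = 0
g3 = NOT(g2) = NOT 0 = 1
g4 = NOT(g3) = NOT 1 = 0
g5 = OR(z, g4) = OR(0, 0) = 0
giving g5 = 0 ≠ 1.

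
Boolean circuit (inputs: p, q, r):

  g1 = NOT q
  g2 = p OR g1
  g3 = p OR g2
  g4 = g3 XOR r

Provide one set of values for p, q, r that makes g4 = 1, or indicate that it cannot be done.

p=1 q=1 r=0

g4 = g3 XOR r must be 1, so g3 and r differ.
Check with p=1 q=1 r=0:
g1 = NOT q = NOT 1 = 0
g2 = p OR g1 = 1 OR 0 = 1
g3 = p OR g2 = 1 OR 1 = 1
g4 = g3 XOR r = 1 XOR 0 = 1
So g4 = 1 as required.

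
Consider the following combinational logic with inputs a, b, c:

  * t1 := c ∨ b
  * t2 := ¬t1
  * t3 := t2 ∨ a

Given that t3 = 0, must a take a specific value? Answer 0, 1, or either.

0

t3 = t2 ∨ a must be 0, so both t2 = 0 and a = 0.
Every assignment with t3 = 0 has a = 0; there are 3 such assignment(s).
  a=0, b=0, c=1
  a=0, b=1, c=0
  a=0, b=1, c=1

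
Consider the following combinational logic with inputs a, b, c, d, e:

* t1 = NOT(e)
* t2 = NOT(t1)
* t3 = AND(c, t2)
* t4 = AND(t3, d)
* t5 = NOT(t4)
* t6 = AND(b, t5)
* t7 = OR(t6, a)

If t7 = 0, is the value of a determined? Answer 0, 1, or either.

t7 = OR(t6, a) must be 0, so both t6 = 0 and a = 0.
t6 = AND(b, t5) must be 0, so at least one of b, t5 is 0.
Every assignment with t7 = 0 has a = 0; there are 9 such assignment(s).

0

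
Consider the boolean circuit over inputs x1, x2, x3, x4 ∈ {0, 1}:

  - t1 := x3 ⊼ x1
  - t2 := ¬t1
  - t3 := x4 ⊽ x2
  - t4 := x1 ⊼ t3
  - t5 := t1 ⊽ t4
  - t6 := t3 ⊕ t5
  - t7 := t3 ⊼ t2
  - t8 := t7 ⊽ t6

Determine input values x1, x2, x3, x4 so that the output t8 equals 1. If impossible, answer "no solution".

t8 = t7 ⊽ t6 must be 1, so both t7 = 0 and t6 = 0.
Check with x1=1, x2=0, x3=1, x4=0:
t1 = x3 ⊼ x1 = 1 ⊼ 1 = 0
t2 = ¬t1 = ¬0 = 1
t3 = x4 ⊽ x2 = 0 ⊽ 0 = 1
t4 = x1 ⊼ t3 = 1 ⊼ 1 = 0
t5 = t1 ⊽ t4 = 0 ⊽ 0 = 1
t6 = t3 ⊕ t5 = 1 ⊕ 1 = 0
t7 = t3 ⊼ t2 = 1 ⊼ 1 = 0
t8 = t7 ⊽ t6 = 0 ⊽ 0 = 1
So t8 = 1 as required.

x1=1, x2=0, x3=1, x4=0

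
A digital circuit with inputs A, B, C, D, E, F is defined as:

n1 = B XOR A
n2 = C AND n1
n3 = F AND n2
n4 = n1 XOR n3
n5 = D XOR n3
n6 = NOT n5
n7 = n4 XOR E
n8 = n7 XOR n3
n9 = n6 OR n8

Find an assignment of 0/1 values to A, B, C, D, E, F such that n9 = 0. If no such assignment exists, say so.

A=0, B=0, C=1, D=1, E=0, F=0

n9 = n6 OR n8 must be 0, so both n6 = 0 and n8 = 0.
n6 = NOT n5 must be 0, so n5 = 1.
Check with A=0, B=0, C=1, D=1, E=0, F=0:
n1 = B XOR A = 0 XOR 0 = 0
n2 = C AND n1 = 1 AND 0 = 0
n3 = F AND n2 = 0 AND 0 = 0
n4 = n1 XOR n3 = 0 XOR 0 = 0
n5 = D XOR n3 = 1 XOR 0 = 1
n6 = NOT n5 = NOT 1 = 0
n7 = n4 XOR E = 0 XOR 0 = 0
n8 = n7 XOR n3 = 0 XOR 0 = 0
n9 = n6 OR n8 = 0 OR 0 = 0
So n9 = 0 as required.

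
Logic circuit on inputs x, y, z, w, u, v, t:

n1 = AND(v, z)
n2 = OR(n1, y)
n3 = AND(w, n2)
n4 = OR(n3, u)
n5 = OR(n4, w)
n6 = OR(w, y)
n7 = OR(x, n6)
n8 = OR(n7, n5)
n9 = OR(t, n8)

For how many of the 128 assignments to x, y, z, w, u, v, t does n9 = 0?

4

n9 = OR(t, n8) must be 0, so both t = 0 and n8 = 0.
n8 = OR(n7, n5) must be 0, so both n7 = 0 and n5 = 0.
Satisfying assignments:
  x=0, y=0, z=0, w=0, u=0, v=0, t=0
  x=0, y=0, z=0, w=0, u=0, v=1, t=0
  x=0, y=0, z=1, w=0, u=0, v=0, t=0
  x=0, y=0, z=1, w=0, u=0, v=1, t=0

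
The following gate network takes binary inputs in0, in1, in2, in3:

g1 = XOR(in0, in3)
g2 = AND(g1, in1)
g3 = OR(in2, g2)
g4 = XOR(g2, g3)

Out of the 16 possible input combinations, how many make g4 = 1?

6

g4 = XOR(g2, g3) must be 1, so g2 and g3 differ.
Enumerating the 16 input combinations, 6 give g4 = 1 and 10 give g4 = 0.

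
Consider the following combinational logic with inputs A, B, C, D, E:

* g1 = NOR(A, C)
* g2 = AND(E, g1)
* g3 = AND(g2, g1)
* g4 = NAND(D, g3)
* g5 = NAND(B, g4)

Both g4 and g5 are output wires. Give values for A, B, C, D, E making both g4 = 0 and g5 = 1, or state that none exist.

Check with A=0 B=1 C=0 D=1 E=1:
g1 = NOR(A, C) = NOR(0, 0) = 1
g2 = AND(E, g1) = AND(1, 1) = 1
g3 = AND(g2, g1) = AND(1, 1) = 1
g4 = NAND(D, g3) = NAND(1, 1) = 0
g5 = NAND(B, g4) = NAND(1, 0) = 1
So g4 = 0 and g5 = 1.

A=0 B=1 C=0 D=1 E=1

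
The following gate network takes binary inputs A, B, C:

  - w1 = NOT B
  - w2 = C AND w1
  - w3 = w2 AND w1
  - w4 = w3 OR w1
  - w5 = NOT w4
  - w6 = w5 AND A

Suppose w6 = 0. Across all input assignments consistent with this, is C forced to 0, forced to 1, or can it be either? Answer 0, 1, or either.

either

Both values of C occur among assignments with w6 = 0:
  C=0: A=0, B=0, C=0
  C=1: A=0, B=0, C=1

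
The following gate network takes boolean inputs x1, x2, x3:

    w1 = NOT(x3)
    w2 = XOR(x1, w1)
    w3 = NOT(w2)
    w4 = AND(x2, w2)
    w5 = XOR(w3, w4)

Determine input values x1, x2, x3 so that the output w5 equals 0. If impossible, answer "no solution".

Check with x1=1 x2=0 x3=1:
w1 = NOT(x3) = NOT 1 = 0
w2 = XOR(x1, w1) = XOR(1, 0) = 1
w3 = NOT(w2) = NOT 1 = 0
w4 = AND(x2, w2) = AND(0, 1) = 0
w5 = XOR(w3, w4) = XOR(0, 0) = 0
So w5 = 0 as required.

x1=1 x2=0 x3=1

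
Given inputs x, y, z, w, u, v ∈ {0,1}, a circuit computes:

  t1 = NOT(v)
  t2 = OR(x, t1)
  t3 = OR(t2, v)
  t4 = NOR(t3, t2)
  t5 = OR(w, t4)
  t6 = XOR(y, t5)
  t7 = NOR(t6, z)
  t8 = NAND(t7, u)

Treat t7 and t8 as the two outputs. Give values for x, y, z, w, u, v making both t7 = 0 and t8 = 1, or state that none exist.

x=1, y=0, z=1, w=0, u=1, v=0

Check with x=1, y=0, z=1, w=0, u=1, v=0:
t1 = NOT(v) = NOT 0 = 1
t2 = OR(x, t1) = OR(1, 1) = 1
t3 = OR(t2, v) = OR(1, 0) = 1
t4 = NOR(t3, t2) = NOR(1, 1) = 0
t5 = OR(w, t4) = OR(0, 0) = 0
t6 = XOR(y, t5) = XOR(0, 0) = 0
t7 = NOR(t6, z) = NOR(0, 1) = 0
t8 = NAND(t7, u) = NAND(0, 1) = 1
So t7 = 0 and t8 = 1.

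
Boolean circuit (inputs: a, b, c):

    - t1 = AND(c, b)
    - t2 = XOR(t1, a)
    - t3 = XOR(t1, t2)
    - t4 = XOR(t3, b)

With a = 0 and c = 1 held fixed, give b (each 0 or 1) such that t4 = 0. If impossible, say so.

b=0

Check with a = 0 and c = 1 and b=0:
t1 = AND(c, b) = AND(1, 0) = 0
t2 = XOR(t1, a) = XOR(0, 0) = 0
t3 = XOR(t1, t2) = XOR(0, 0) = 0
t4 = XOR(t3, b) = XOR(0, 0) = 0
So t4 = 0.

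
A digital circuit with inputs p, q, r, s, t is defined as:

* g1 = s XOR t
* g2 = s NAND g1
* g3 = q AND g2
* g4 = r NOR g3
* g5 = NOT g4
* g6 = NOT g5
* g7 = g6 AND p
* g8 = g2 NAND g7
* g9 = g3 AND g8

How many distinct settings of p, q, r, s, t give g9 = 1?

12

g9 = g3 AND g8 must be 1, so both g3 = 1 and g8 = 1.
Enumerating the 32 input combinations, 12 give g9 = 1 and 20 give g9 = 0.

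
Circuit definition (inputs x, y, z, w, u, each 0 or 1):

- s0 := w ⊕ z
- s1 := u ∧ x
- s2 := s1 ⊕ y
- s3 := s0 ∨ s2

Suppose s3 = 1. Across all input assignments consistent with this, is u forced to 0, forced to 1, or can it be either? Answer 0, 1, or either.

either

Both values of u occur among assignments with s3 = 1:
  u=0: x=0, y=0, z=0, w=1, u=0
  u=1: x=0, y=0, z=0, w=1, u=1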